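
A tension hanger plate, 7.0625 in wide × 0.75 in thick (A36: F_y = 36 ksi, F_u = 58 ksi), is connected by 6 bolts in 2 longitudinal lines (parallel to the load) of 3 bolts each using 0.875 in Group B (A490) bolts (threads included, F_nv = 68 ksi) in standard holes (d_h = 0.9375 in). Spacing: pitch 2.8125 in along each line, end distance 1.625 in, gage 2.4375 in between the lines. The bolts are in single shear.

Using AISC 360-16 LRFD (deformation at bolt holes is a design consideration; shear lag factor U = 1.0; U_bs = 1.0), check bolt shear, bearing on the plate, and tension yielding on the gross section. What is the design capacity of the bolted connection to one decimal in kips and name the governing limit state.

171.6 kips (gross-section yield governs)

Bolt shear: A_b = π(0.875)²/4 = 0.60132 in². φR_n = 0.75 × 68 × 0.60132 × 6 × 1 = 184.0 kips.
Bearing (0.75 in plate, F_u = 58 ksi): end bolts L_c = 1.625 − 0.9375/2 = 1.15625, R_n = min(1.2×1.15625×0.75×58, 2.4×0.875×0.75×58) = 60.356 kips/bolt; interior L_c = 2.8125 − 0.9375 = 1.875, R_n = 91.35 kips/bolt. φR_n = 0.75 × (2×60.356 + 4×91.35) = 364.6 kips.
Tension yield (gross): A_g = 7.0625×0.75 = 5.2969 in². φR_n = 0.90 × 36 × 5.2969 = 171.6 kips.
Governing: min(184.0, 364.6, 171.6) = 171.6 kips → gross-section yield.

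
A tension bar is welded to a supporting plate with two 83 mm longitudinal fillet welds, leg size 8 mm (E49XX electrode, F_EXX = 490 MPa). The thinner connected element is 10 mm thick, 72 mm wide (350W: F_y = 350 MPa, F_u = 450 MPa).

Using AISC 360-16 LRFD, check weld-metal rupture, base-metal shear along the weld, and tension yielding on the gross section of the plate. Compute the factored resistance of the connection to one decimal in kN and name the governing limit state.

Weld metal: throat = 0.707×8 = 5.656 mm, L = 2×83 = 166 mm. φR_n = 0.75 × 0.6 × 490 × 5.656 × 166 = 207.0 kN.
Base metal shear (10 mm plate): yield φR_n = 1.0×0.6×350×10×166 = 348.6 kN; rupture φR_n = 0.75×0.6×450×10×166 = 336.2 kN; take 336.2 kN (rupture).
Tension yield (gross): A_g = 72×10 = 720 mm². φR_n = 0.90 × 350 × 720 = 226.8 kN.
Governing: min(207.0, 336.2, 226.8) = 207.0 kN → weld metal.

207.0 kN (weld metal governs)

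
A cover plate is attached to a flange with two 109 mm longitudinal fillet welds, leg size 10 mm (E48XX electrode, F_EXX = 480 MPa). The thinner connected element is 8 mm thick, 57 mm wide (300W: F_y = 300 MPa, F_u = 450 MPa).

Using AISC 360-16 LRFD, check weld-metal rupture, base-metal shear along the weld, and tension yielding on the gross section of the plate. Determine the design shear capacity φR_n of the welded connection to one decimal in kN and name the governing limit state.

123.1 kN (gross-section yield governs)

Weld metal: throat = 0.707×10 = 7.07 mm, L = 2×109 = 218 mm. φR_n = 0.75 × 0.6 × 480 × 7.07 × 218 = 332.9 kN.
Base metal shear (8 mm plate): yield φR_n = 1.0×0.6×300×8×218 = 313.9 kN; rupture φR_n = 0.75×0.6×450×8×218 = 353.2 kN; take 313.9 kN (yield).
Tension yield (gross): A_g = 57×8 = 456 mm². φR_n = 0.90 × 300 × 456 = 123.1 kN.
Governing: min(332.9, 313.9, 123.1) = 123.1 kN → gross-section yield.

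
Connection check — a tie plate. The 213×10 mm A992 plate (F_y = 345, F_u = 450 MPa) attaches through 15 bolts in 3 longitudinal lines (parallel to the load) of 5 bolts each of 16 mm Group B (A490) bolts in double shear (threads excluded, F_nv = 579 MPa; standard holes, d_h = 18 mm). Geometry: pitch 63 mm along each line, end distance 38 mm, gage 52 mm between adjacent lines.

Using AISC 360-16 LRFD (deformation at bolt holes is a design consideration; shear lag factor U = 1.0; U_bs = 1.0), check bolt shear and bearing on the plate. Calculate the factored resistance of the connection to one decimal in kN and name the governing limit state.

1907.6 kN (bearing governs)

Bolt shear: A_b = π(16)²/4 = 201.06 mm². φR_n = 0.75 × 579 × 201.06 × 15 × 2 = 2619.3 kN.
Bearing (10 mm plate, F_u = 450 MPa): end bolts L_c = 38 − 18/2 = 29, R_n = min(1.2×29×10×450, 2.4×16×10×450) = 156.6 kN/bolt; interior L_c = 63 − 18 = 45, R_n = 172.8 kN/bolt. φR_n = 0.75 × (3×156.6 + 12×172.8) = 1907.6 kN.
Governing: min(2619.3, 1907.6) = 1907.6 kN → bearing.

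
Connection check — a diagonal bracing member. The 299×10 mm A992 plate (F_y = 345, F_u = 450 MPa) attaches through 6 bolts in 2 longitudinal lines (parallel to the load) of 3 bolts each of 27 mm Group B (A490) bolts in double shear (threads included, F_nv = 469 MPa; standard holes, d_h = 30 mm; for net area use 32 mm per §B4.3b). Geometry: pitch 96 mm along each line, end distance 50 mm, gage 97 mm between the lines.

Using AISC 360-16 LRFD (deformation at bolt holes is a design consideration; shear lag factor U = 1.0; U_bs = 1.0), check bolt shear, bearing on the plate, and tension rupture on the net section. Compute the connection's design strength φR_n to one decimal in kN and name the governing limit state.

Bolt shear: A_b = π(27)²/4 = 572.56 mm². φR_n = 0.75 × 469 × 572.56 × 6 × 2 = 2416.8 kN.
Bearing (10 mm plate, F_u = 450 MPa): end bolts L_c = 50 − 30/2 = 35, R_n = min(1.2×35×10×450, 2.4×27×10×450) = 189 kN/bolt; interior L_c = 96 − 30 = 66, R_n = 291.6 kN/bolt. φR_n = 0.75 × (2×189 + 4×291.6) = 1158.3 kN.
Tension rupture (net): A_n = (299 − 2×32)×10 = 2350 mm² (U = 1.0, A_e = A_n). φR_n = 0.75 × 450 × 2350 = 793.1 kN.
Governing: min(2416.8, 1158.3, 793.1) = 793.1 kN → net-section rupture.

793.1 kN (net-section rupture governs)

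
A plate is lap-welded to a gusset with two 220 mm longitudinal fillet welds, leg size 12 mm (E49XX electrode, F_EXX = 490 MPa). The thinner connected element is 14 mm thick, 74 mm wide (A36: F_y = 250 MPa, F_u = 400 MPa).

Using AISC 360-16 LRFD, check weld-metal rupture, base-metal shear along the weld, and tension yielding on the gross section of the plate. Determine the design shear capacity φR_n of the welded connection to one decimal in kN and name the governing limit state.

Weld metal: throat = 0.707×12 = 8.484 mm, L = 2×220 = 440 mm. φR_n = 0.75 × 0.6 × 490 × 8.484 × 440 = 823.1 kN.
Base metal shear (14 mm plate): yield φR_n = 1.0×0.6×250×14×440 = 924.0 kN; rupture φR_n = 0.75×0.6×400×14×440 = 1108.8 kN; take 924.0 kN (yield).
Tension yield (gross): A_g = 74×14 = 1036 mm². φR_n = 0.90 × 250 × 1036 = 233.1 kN.
Governing: min(823.1, 924.0, 233.1) = 233.1 kN → gross-section yield.

233.1 kN (gross-section yield governs)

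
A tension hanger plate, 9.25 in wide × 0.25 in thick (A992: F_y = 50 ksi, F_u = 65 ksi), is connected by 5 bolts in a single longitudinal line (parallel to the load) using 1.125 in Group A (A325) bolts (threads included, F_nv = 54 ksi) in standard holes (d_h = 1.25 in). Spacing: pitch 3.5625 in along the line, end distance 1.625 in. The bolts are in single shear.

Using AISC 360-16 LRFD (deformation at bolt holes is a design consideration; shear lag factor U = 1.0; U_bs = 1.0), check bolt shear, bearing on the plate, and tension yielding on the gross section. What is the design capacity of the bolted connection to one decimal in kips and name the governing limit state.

Bolt shear: A_b = π(1.125)²/4 = 0.99402 in². φR_n = 0.75 × 54 × 0.99402 × 5 × 1 = 201.3 kips.
Bearing (0.25 in plate, F_u = 65 ksi): end bolts L_c = 1.625 − 1.25/2 = 1, R_n = min(1.2×1×0.25×65, 2.4×1.125×0.25×65) = 19.5 kips/bolt; interior L_c = 3.5625 − 1.25 = 2.3125, R_n = 43.875 kips/bolt. φR_n = 0.75 × (1×19.5 + 4×43.875) = 146.3 kips.
Tension yield (gross): A_g = 9.25×0.25 = 2.3125 in². φR_n = 0.90 × 50 × 2.3125 = 104.1 kips.
Governing: min(201.3, 146.3, 104.1) = 104.1 kips → gross-section yield.

104.1 kips (gross-section yield governs)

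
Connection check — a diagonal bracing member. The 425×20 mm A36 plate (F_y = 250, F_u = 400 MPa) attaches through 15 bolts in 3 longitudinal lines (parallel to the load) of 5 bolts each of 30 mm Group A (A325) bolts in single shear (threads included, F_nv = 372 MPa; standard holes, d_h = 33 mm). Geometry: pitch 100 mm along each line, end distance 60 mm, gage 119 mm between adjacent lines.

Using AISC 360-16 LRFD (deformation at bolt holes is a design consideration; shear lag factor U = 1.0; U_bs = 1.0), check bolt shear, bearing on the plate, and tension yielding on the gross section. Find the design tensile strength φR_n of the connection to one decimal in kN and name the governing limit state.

Bolt shear: A_b = π(30)²/4 = 706.86 mm². φR_n = 0.75 × 372 × 706.86 × 15 × 1 = 2958.2 kN.
Bearing (20 mm plate, F_u = 400 MPa): end bolts L_c = 60 − 33/2 = 43.5, R_n = min(1.2×43.5×20×400, 2.4×30×20×400) = 417.6 kN/bolt; interior L_c = 100 − 33 = 67, R_n = 576 kN/bolt. φR_n = 0.75 × (3×417.6 + 12×576) = 6123.6 kN.
Tension yield (gross): A_g = 425×20 = 8500 mm². φR_n = 0.90 × 250 × 8500 = 1912.5 kN.
Governing: min(2958.2, 6123.6, 1912.5) = 1912.5 kN → gross-section yield.

1912.5 kN (gross-section yield governs)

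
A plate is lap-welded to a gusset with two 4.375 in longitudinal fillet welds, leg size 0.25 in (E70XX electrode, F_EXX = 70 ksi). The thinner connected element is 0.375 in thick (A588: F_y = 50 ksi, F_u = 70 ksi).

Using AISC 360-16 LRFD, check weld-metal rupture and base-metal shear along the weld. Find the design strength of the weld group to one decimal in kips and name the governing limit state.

Weld metal: throat = 0.707×0.25 = 0.17675 in, L = 2×4.375 = 8.75 in. φR_n = 0.75 × 0.6 × 70 × 0.17675 × 8.75 = 48.7 kips.
Base metal shear (0.375 in plate): yield φR_n = 1.0×0.6×50×0.375×8.75 = 98.4 kips; rupture φR_n = 0.75×0.6×70×0.375×8.75 = 103.4 kips; take 98.4 kips (yield).
Governing: min(48.7, 98.4) = 48.7 kips → weld metal.

48.7 kips (weld metal governs)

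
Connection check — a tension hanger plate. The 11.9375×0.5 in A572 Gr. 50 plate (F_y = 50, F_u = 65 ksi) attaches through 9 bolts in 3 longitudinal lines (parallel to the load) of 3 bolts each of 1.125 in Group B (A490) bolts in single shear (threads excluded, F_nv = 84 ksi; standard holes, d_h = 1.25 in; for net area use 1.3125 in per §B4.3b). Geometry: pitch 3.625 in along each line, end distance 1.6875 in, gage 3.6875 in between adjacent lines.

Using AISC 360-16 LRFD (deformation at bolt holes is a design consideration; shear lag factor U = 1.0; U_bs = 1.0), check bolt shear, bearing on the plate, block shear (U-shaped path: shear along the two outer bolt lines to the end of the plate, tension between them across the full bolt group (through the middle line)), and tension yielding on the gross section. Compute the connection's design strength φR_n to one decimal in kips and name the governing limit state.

268.6 kips (gross-section yield governs)

Bolt shear: A_b = π(1.125)²/4 = 0.99402 in². φR_n = 0.75 × 84 × 0.99402 × 9 × 1 = 563.6 kips.
Bearing (0.5 in plate, F_u = 65 ksi): end bolts L_c = 1.6875 − 1.25/2 = 1.0625, R_n = min(1.2×1.0625×0.5×65, 2.4×1.125×0.5×65) = 41.438 kips/bolt; interior L_c = 3.625 − 1.25 = 2.375, R_n = 87.75 kips/bolt. φR_n = 0.75 × (3×41.438 + 6×87.75) = 488.1 kips.
Block shear: shear path 2×[1.6875+2×3.625] = 2×8.9375 in, A_gv = 8.9375, A_nv = 2×(8.9375 − 2.5×1.3125)×0.5 = 5.6563 in²; tension across gage: (7.375 − 2×1.3125)×0.5 = 2.375 in². R_n = min(0.6×65×5.6563, 0.6×50×8.9375) + 1.0×65×2.375 = min(220.6, 268.13) + 154.38 = 374.98 kips. φR_n = 0.75 × 374.98 = 281.2 kips.
Tension yield (gross): A_g = 11.9375×0.5 = 5.9688 in². φR_n = 0.90 × 50 × 5.9688 = 268.6 kips.
Governing: min(563.6, 488.1, 281.2, 268.6) = 268.6 kips → gross-section yield.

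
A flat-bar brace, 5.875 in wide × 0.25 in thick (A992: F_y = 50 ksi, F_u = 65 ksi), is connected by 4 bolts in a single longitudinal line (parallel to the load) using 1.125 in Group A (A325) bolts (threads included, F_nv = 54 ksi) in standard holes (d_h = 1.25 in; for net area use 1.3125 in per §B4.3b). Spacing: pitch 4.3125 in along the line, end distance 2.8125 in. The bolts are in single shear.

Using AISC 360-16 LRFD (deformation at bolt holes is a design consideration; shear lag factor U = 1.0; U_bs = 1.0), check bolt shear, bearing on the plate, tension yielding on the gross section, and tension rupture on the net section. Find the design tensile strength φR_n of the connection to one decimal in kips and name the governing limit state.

Bolt shear: A_b = π(1.125)²/4 = 0.99402 in². φR_n = 0.75 × 54 × 0.99402 × 4 × 1 = 161.0 kips.
Bearing (0.25 in plate, F_u = 65 ksi): end bolts L_c = 2.8125 − 1.25/2 = 2.1875, R_n = min(1.2×2.1875×0.25×65, 2.4×1.125×0.25×65) = 42.656 kips/bolt; interior L_c = 4.3125 − 1.25 = 3.0625, R_n = 43.875 kips/bolt. φR_n = 0.75 × (1×42.656 + 3×43.875) = 130.7 kips.
Tension yield (gross): A_g = 5.875×0.25 = 1.4688 in². φR_n = 0.90 × 50 × 1.4688 = 66.1 kips.
Tension rupture (net): A_n = (5.875 − 1×1.3125)×0.25 = 1.1406 in² (U = 1.0, A_e = A_n). φR_n = 0.75 × 65 × 1.1406 = 55.6 kips.
Governing: min(161.0, 130.7, 66.1, 55.6) = 55.6 kips → net-section rupture.

55.6 kips (net-section rupture governs)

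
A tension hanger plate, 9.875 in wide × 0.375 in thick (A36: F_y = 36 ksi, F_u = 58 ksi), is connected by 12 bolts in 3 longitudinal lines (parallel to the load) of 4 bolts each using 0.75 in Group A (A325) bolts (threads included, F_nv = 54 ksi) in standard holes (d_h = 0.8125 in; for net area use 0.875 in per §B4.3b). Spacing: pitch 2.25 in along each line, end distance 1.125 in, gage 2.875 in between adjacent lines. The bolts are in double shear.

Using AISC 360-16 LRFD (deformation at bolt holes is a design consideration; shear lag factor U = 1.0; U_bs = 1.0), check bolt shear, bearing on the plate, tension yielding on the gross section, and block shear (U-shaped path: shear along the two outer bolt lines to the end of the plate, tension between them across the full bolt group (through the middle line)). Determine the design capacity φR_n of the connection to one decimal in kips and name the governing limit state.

120.0 kips (gross-section yield governs)

Bolt shear: A_b = π(0.75)²/4 = 0.44179 in². φR_n = 0.75 × 54 × 0.44179 × 12 × 2 = 429.4 kips.
Bearing (0.375 in plate, F_u = 58 ksi): end bolts L_c = 1.125 − 0.8125/2 = 0.71875, R_n = min(1.2×0.71875×0.375×58, 2.4×0.75×0.375×58) = 18.759 kips/bolt; interior L_c = 2.25 − 0.8125 = 1.4375, R_n = 37.519 kips/bolt. φR_n = 0.75 × (3×18.759 + 9×37.519) = 295.5 kips.
Tension yield (gross): A_g = 9.875×0.375 = 3.7031 in². φR_n = 0.90 × 36 × 3.7031 = 120.0 kips.
Block shear: shear path 2×[1.125+3×2.25] = 2×7.875 in, A_gv = 5.9063, A_nv = 2×(7.875 − 3.5×0.875)×0.375 = 3.6094 in²; tension across gage: (5.75 − 2×0.875)×0.375 = 1.5 in². R_n = min(0.6×58×3.6094, 0.6×36×5.9063) + 1.0×58×1.5 = min(125.61, 127.58) + 87 = 212.61 kips. φR_n = 0.75 × 212.61 = 159.5 kips.
Governing: min(429.4, 295.5, 120.0, 159.5) = 120.0 kips → gross-section yield.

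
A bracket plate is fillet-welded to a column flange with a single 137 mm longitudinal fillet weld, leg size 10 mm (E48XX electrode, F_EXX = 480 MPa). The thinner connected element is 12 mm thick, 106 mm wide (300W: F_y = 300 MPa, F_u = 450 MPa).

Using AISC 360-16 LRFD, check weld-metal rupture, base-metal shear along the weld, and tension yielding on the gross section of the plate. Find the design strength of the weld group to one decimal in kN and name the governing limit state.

209.2 kN (weld metal governs)

Weld metal: throat = 0.707×10 = 7.07 mm, L = 137 mm. φR_n = 0.75 × 0.6 × 480 × 7.07 × 137 = 209.2 kN.
Base metal shear (12 mm plate): yield φR_n = 1.0×0.6×300×12×137 = 295.9 kN; rupture φR_n = 0.75×0.6×450×12×137 = 332.9 kN; take 295.9 kN (yield).
Tension yield (gross): A_g = 106×12 = 1272 mm². φR_n = 0.90 × 300 × 1272 = 343.4 kN.
Governing: min(209.2, 295.9, 343.4) = 209.2 kN → weld metal.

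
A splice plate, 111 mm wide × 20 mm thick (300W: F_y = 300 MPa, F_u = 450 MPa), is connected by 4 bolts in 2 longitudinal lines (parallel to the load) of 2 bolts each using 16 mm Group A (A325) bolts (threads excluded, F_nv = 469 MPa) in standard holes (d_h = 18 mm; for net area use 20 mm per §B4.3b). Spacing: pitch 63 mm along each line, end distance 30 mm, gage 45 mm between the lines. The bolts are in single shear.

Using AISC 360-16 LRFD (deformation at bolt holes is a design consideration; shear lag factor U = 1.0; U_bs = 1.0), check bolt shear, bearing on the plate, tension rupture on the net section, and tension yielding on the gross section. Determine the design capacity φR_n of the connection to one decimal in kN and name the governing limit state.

282.9 kN (bolt shear governs)

Bolt shear: A_b = π(16)²/4 = 201.06 mm². φR_n = 0.75 × 469 × 201.06 × 4 × 1 = 282.9 kN.
Bearing (20 mm plate, F_u = 450 MPa): end bolts L_c = 30 − 18/2 = 21, R_n = min(1.2×21×20×450, 2.4×16×20×450) = 226.8 kN/bolt; interior L_c = 63 − 18 = 45, R_n = 345.6 kN/bolt. φR_n = 0.75 × (2×226.8 + 2×345.6) = 858.6 kN.
Tension rupture (net): A_n = (111 − 2×20)×20 = 1420 mm² (U = 1.0, A_e = A_n). φR_n = 0.75 × 450 × 1420 = 479.3 kN.
Tension yield (gross): A_g = 111×20 = 2220 mm². φR_n = 0.90 × 300 × 2220 = 599.4 kN.
Governing: min(282.9, 858.6, 479.3, 599.4) = 282.9 kN → bolt shear.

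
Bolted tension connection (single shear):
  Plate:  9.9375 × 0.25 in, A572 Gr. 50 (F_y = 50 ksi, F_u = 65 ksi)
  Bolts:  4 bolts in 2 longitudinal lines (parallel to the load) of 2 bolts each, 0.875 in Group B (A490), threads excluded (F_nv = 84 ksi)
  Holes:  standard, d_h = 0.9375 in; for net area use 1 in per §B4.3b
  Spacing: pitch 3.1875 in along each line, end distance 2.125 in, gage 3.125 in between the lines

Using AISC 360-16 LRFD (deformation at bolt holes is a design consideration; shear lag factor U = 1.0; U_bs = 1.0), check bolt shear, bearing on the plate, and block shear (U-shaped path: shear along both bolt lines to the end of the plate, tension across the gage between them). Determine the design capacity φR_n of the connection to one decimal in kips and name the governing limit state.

81.7 kips (block shear governs)

Bolt shear: A_b = π(0.875)²/4 = 0.60132 in². φR_n = 0.75 × 84 × 0.60132 × 4 × 1 = 151.5 kips.
Bearing (0.25 in plate, F_u = 65 ksi): end bolts L_c = 2.125 − 0.9375/2 = 1.65625, R_n = min(1.2×1.65625×0.25×65, 2.4×0.875×0.25×65) = 32.297 kips/bolt; interior L_c = 3.1875 − 0.9375 = 2.25, R_n = 34.125 kips/bolt. φR_n = 0.75 × (2×32.297 + 2×34.125) = 99.6 kips.
Block shear: shear path 2×[2.125+1×3.1875] = 2×5.3125 in, A_gv = 2.6563, A_nv = 2×(5.3125 − 1.5×1)×0.25 = 1.9063 in²; tension across gage: (3.125 − 1×1)×0.25 = 0.53125 in². R_n = min(0.6×65×1.9063, 0.6×50×2.6563) + 1.0×65×0.53125 = min(74.346, 79.689) + 34.531 = 108.88 kips. φR_n = 0.75 × 108.88 = 81.7 kips.
Governing: min(151.5, 99.6, 81.7) = 81.7 kips → block shear.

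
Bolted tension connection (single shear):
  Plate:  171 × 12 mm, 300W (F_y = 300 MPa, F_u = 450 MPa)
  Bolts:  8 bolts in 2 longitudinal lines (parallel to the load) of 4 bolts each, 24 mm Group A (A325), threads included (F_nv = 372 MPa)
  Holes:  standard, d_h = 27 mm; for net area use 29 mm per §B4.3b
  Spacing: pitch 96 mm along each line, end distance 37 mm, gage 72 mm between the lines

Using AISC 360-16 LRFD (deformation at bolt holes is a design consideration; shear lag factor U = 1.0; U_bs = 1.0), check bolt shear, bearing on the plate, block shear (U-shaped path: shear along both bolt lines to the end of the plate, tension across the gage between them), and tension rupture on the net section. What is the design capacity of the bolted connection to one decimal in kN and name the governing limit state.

457.7 kN (net-section rupture governs)

Bolt shear: A_b = π(24)²/4 = 452.39 mm². φR_n = 0.75 × 372 × 452.39 × 8 × 1 = 1009.7 kN.
Bearing (12 mm plate, F_u = 450 MPa): end bolts L_c = 37 − 27/2 = 23.5, R_n = min(1.2×23.5×12×450, 2.4×24×12×450) = 152.28 kN/bolt; interior L_c = 96 − 27 = 69, R_n = 311.04 kN/bolt. φR_n = 0.75 × (2×152.28 + 6×311.04) = 1628.1 kN.
Block shear: shear path 2×[37+3×96] = 2×325 mm, A_gv = 7800, A_nv = 2×(325 − 3.5×29)×12 = 5364 mm²; tension across gage: (72 − 1×29)×12 = 516 mm². R_n = min(0.6×450×5364, 0.6×300×7800) + 1.0×450×516 = min(1448.3, 1404) + 232.2 = 1636.2 kN. φR_n = 0.75 × 1636.2 = 1227.2 kN.
Tension rupture (net): A_n = (171 − 2×29)×12 = 1356 mm² (U = 1.0, A_e = A_n). φR_n = 0.75 × 450 × 1356 = 457.7 kN.
Governing: min(1009.7, 1628.1, 1227.2, 457.7) = 457.7 kN → net-section rupture.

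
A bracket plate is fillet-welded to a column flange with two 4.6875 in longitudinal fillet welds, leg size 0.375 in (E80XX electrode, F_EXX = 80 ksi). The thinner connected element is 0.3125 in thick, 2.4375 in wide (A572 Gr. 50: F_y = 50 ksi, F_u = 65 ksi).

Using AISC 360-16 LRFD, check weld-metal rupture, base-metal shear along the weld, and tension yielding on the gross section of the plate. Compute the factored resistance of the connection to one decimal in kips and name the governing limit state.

34.3 kips (gross-section yield governs)

Weld metal: throat = 0.707×0.375 = 0.26513 in, L = 2×4.6875 = 9.375 in. φR_n = 0.75 × 0.6 × 80 × 0.26513 × 9.375 = 89.5 kips.
Base metal shear (0.3125 in plate): yield φR_n = 1.0×0.6×50×0.3125×9.375 = 87.9 kips; rupture φR_n = 0.75×0.6×65×0.3125×9.375 = 85.7 kips; take 85.7 kips (rupture).
Tension yield (gross): A_g = 2.4375×0.3125 = 0.76172 in². φR_n = 0.90 × 50 × 0.76172 = 34.3 kips.
Governing: min(89.5, 85.7, 34.3) = 34.3 kips → gross-section yield.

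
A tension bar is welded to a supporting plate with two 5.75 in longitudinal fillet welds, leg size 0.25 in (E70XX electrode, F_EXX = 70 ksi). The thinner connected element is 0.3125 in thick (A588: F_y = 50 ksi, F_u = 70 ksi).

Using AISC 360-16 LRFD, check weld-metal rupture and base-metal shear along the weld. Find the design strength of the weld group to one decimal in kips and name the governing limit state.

Weld metal: throat = 0.707×0.25 = 0.17675 in, L = 2×5.75 = 11.5 in. φR_n = 0.75 × 0.6 × 70 × 0.17675 × 11.5 = 64.0 kips.
Base metal shear (0.3125 in plate): yield φR_n = 1.0×0.6×50×0.3125×11.5 = 107.8 kips; rupture φR_n = 0.75×0.6×70×0.3125×11.5 = 113.2 kips; take 107.8 kips (yield).
Governing: min(64.0, 107.8) = 64.0 kips → weld metal.

64.0 kips (weld metal governs)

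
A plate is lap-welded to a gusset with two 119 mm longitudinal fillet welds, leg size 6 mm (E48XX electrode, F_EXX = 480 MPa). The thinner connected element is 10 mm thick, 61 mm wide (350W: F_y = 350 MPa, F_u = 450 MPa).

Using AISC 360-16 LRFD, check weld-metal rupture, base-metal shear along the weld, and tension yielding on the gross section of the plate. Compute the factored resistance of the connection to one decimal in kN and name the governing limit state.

192.2 kN (gross-section yield governs)

Weld metal: throat = 0.707×6 = 4.242 mm, L = 2×119 = 238 mm. φR_n = 0.75 × 0.6 × 480 × 4.242 × 238 = 218.1 kN.
Base metal shear (10 mm plate): yield φR_n = 1.0×0.6×350×10×238 = 499.8 kN; rupture φR_n = 0.75×0.6×450×10×238 = 482.0 kN; take 482.0 kN (rupture).
Tension yield (gross): A_g = 61×10 = 610 mm². φR_n = 0.90 × 350 × 610 = 192.2 kN.
Governing: min(218.1, 482.0, 192.2) = 192.2 kN → gross-section yield.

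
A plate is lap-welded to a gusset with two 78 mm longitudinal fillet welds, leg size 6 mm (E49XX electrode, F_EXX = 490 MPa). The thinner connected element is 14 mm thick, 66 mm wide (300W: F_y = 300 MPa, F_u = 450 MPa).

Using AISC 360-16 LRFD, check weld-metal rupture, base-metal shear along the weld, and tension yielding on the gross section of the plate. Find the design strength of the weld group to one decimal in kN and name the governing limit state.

Weld metal: throat = 0.707×6 = 4.242 mm, L = 2×78 = 156 mm. φR_n = 0.75 × 0.6 × 490 × 4.242 × 156 = 145.9 kN.
Base metal shear (14 mm plate): yield φR_n = 1.0×0.6×300×14×156 = 393.1 kN; rupture φR_n = 0.75×0.6×450×14×156 = 442.3 kN; take 393.1 kN (yield).
Tension yield (gross): A_g = 66×14 = 924 mm². φR_n = 0.90 × 300 × 924 = 249.5 kN.
Governing: min(145.9, 393.1, 249.5) = 145.9 kN → weld metal.

145.9 kN (weld metal governs)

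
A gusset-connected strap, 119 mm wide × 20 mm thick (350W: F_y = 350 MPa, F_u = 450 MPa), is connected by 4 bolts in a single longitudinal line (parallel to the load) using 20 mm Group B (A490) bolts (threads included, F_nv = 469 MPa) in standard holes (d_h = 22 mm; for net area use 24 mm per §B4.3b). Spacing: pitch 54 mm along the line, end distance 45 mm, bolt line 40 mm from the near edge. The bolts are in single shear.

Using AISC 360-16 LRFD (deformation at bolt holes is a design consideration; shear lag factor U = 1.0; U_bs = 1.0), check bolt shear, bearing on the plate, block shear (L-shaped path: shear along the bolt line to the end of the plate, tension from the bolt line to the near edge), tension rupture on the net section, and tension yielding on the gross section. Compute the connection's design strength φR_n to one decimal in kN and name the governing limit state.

Bolt shear: A_b = π(20)²/4 = 314.16 mm². φR_n = 0.75 × 469 × 314.16 × 4 × 1 = 442.0 kN.
Bearing (20 mm plate, F_u = 450 MPa): end bolts L_c = 45 − 22/2 = 34, R_n = min(1.2×34×20×450, 2.4×20×20×450) = 367.2 kN/bolt; interior L_c = 54 − 22 = 32, R_n = 345.6 kN/bolt. φR_n = 0.75 × (1×367.2 + 3×345.6) = 1053.0 kN.
Block shear: shear path 1×[45+3×54] = 1×207 mm, A_gv = 4140, A_nv = 1×(207 − 3.5×24)×20 = 2460 mm²; tension to near edge: (40 − 0.5×24)×20 = 560 mm². R_n = min(0.6×450×2460, 0.6×350×4140) + 1.0×450×560 = min(664.2, 869.4) + 252 = 916.2 kN. φR_n = 0.75 × 916.2 = 687.2 kN.
Tension rupture (net): A_n = (119 − 1×24)×20 = 1900 mm² (U = 1.0, A_e = A_n). φR_n = 0.75 × 450 × 1900 = 641.3 kN.
Tension yield (gross): A_g = 119×20 = 2380 mm². φR_n = 0.90 × 350 × 2380 = 749.7 kN.
Governing: min(442.0, 1053.0, 687.2, 641.3, 749.7) = 442.0 kN → bolt shear.

442.0 kN (bolt shear governs)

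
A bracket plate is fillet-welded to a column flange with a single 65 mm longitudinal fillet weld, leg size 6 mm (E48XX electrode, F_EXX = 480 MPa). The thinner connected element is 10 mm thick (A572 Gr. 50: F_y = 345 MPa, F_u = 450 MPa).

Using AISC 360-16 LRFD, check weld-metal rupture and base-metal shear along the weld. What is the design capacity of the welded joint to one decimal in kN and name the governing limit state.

59.6 kN (weld metal governs)

Weld metal: throat = 0.707×6 = 4.242 mm, L = 65 mm. φR_n = 0.75 × 0.6 × 480 × 4.242 × 65 = 59.6 kN.
Base metal shear (10 mm plate): yield φR_n = 1.0×0.6×345×10×65 = 134.6 kN; rupture φR_n = 0.75×0.6×450×10×65 = 131.6 kN; take 131.6 kN (rupture).
Governing: min(59.6, 131.6) = 59.6 kN → weld metal.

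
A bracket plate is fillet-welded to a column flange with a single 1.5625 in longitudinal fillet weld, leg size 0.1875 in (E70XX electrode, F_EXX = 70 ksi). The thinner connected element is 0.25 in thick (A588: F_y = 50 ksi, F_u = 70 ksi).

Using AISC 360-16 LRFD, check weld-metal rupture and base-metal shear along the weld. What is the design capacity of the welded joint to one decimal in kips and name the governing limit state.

Weld metal: throat = 0.707×0.1875 = 0.13256 in, L = 1.5625 in. φR_n = 0.75 × 0.6 × 70 × 0.13256 × 1.5625 = 6.5 kips.
Base metal shear (0.25 in plate): yield φR_n = 1.0×0.6×50×0.25×1.5625 = 11.7 kips; rupture φR_n = 0.75×0.6×70×0.25×1.5625 = 12.3 kips; take 11.7 kips (yield).
Governing: min(6.5, 11.7) = 6.5 kips → weld metal.

6.5 kips (weld metal governs)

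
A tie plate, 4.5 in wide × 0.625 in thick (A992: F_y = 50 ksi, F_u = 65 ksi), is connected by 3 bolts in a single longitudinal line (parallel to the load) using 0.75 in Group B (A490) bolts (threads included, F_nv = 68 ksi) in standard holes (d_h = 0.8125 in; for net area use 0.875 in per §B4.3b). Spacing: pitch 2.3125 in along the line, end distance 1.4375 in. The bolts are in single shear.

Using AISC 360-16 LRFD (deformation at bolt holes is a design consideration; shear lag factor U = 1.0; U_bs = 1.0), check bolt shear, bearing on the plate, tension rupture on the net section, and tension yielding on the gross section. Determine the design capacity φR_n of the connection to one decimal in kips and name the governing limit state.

67.6 kips (bolt shear governs)

Bolt shear: A_b = π(0.75)²/4 = 0.44179 in². φR_n = 0.75 × 68 × 0.44179 × 3 × 1 = 67.6 kips.
Bearing (0.625 in plate, F_u = 65 ksi): end bolts L_c = 1.4375 − 0.8125/2 = 1.03125, R_n = min(1.2×1.03125×0.625×65, 2.4×0.75×0.625×65) = 50.273 kips/bolt; interior L_c = 2.3125 − 0.8125 = 1.5, R_n = 73.125 kips/bolt. φR_n = 0.75 × (1×50.273 + 2×73.125) = 147.4 kips.
Tension rupture (net): A_n = (4.5 − 1×0.875)×0.625 = 2.2656 in² (U = 1.0, A_e = A_n). φR_n = 0.75 × 65 × 2.2656 = 110.4 kips.
Tension yield (gross): A_g = 4.5×0.625 = 2.8125 in². φR_n = 0.90 × 50 × 2.8125 = 126.6 kips.
Governing: min(67.6, 147.4, 110.4, 126.6) = 67.6 kips → bolt shear.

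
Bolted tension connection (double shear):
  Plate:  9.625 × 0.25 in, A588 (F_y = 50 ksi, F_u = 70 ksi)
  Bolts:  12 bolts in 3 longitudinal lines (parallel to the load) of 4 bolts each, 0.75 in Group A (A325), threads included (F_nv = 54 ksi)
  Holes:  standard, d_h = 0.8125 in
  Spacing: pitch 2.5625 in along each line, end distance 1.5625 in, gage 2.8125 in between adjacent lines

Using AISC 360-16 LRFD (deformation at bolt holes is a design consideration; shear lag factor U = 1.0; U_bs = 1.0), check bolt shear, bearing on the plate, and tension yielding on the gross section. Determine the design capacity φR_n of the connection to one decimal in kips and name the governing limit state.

Bolt shear: A_b = π(0.75)²/4 = 0.44179 in². φR_n = 0.75 × 54 × 0.44179 × 12 × 2 = 429.4 kips.
Bearing (0.25 in plate, F_u = 70 ksi): end bolts L_c = 1.5625 − 0.8125/2 = 1.15625, R_n = min(1.2×1.15625×0.25×70, 2.4×0.75×0.25×70) = 24.281 kips/bolt; interior L_c = 2.5625 − 0.8125 = 1.75, R_n = 31.5 kips/bolt. φR_n = 0.75 × (3×24.281 + 9×31.5) = 267.3 kips.
Tension yield (gross): A_g = 9.625×0.25 = 2.4063 in². φR_n = 0.90 × 50 × 2.4063 = 108.3 kips.
Governing: min(429.4, 267.3, 108.3) = 108.3 kips → gross-section yield.

108.3 kips (gross-section yield governs)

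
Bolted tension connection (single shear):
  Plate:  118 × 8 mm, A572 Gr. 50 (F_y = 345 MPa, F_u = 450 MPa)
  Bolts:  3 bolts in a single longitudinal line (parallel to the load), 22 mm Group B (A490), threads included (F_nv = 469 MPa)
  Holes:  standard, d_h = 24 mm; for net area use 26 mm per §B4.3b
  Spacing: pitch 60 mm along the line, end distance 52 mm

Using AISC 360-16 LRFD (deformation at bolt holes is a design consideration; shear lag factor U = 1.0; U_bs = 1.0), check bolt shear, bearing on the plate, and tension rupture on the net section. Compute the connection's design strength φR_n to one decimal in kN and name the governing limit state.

Bolt shear: A_b = π(22)²/4 = 380.13 mm². φR_n = 0.75 × 469 × 380.13 × 3 × 1 = 401.1 kN.
Bearing (8 mm plate, F_u = 450 MPa): end bolts L_c = 52 − 24/2 = 40, R_n = min(1.2×40×8×450, 2.4×22×8×450) = 172.8 kN/bolt; interior L_c = 60 − 24 = 36, R_n = 155.52 kN/bolt. φR_n = 0.75 × (1×172.8 + 2×155.52) = 362.9 kN.
Tension rupture (net): A_n = (118 − 1×26)×8 = 736 mm² (U = 1.0, A_e = A_n). φR_n = 0.75 × 450 × 736 = 248.4 kN.
Governing: min(401.1, 362.9, 248.4) = 248.4 kN → net-section rupture.

248.4 kN (net-section rupture governs)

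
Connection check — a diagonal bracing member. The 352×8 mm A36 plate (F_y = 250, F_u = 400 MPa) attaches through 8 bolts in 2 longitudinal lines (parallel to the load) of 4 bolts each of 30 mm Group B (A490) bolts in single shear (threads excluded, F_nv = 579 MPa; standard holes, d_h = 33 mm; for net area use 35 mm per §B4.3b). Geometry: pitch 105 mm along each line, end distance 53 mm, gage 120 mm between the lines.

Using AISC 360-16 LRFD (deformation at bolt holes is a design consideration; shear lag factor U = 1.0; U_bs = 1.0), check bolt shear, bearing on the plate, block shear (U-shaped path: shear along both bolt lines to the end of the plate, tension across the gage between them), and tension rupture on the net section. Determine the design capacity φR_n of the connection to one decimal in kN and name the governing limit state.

Bolt shear: A_b = π(30)²/4 = 706.86 mm². φR_n = 0.75 × 579 × 706.86 × 8 × 1 = 2455.6 kN.
Bearing (8 mm plate, F_u = 400 MPa): end bolts L_c = 53 − 33/2 = 36.5, R_n = min(1.2×36.5×8×400, 2.4×30×8×400) = 140.16 kN/bolt; interior L_c = 105 − 33 = 72, R_n = 230.4 kN/bolt. φR_n = 0.75 × (2×140.16 + 6×230.4) = 1247.0 kN.
Block shear: shear path 2×[53+3×105] = 2×368 mm, A_gv = 5888, A_nv = 2×(368 − 3.5×35)×8 = 3928 mm²; tension across gage: (120 − 1×35)×8 = 680 mm². R_n = min(0.6×400×3928, 0.6×250×5888) + 1.0×400×680 = min(942.72, 883.2) + 272 = 1155.2 kN. φR_n = 0.75 × 1155.2 = 866.4 kN.
Tension rupture (net): A_n = (352 − 2×35)×8 = 2256 mm² (U = 1.0, A_e = A_n). φR_n = 0.75 × 400 × 2256 = 676.8 kN.
Governing: min(2455.6, 1247.0, 866.4, 676.8) = 676.8 kN → net-section rupture.

676.8 kN (net-section rupture governs)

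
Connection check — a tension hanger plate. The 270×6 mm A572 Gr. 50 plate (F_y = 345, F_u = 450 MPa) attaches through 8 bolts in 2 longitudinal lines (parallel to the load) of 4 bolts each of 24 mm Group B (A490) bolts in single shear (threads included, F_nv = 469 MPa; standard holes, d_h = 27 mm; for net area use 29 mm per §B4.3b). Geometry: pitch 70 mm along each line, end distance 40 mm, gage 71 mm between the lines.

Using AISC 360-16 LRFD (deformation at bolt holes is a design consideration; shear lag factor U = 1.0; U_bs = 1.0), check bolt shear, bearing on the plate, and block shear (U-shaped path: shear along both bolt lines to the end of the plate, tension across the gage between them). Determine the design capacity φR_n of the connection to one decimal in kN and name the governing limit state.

445.9 kN (block shear governs)

Bolt shear: A_b = π(24)²/4 = 452.39 mm². φR_n = 0.75 × 469 × 452.39 × 8 × 1 = 1273.0 kN.
Bearing (6 mm plate, F_u = 450 MPa): end bolts L_c = 40 − 27/2 = 26.5, R_n = min(1.2×26.5×6×450, 2.4×24×6×450) = 85.86 kN/bolt; interior L_c = 70 − 27 = 43, R_n = 139.32 kN/bolt. φR_n = 0.75 × (2×85.86 + 6×139.32) = 755.7 kN.
Block shear: shear path 2×[40+3×70] = 2×250 mm, A_gv = 3000, A_nv = 2×(250 − 3.5×29)×6 = 1782 mm²; tension across gage: (71 − 1×29)×6 = 252 mm². R_n = min(0.6×450×1782, 0.6×345×3000) + 1.0×450×252 = min(481.14, 621) + 113.4 = 594.54 kN. φR_n = 0.75 × 594.54 = 445.9 kN.
Governing: min(1273.0, 755.7, 445.9) = 445.9 kN → block shear.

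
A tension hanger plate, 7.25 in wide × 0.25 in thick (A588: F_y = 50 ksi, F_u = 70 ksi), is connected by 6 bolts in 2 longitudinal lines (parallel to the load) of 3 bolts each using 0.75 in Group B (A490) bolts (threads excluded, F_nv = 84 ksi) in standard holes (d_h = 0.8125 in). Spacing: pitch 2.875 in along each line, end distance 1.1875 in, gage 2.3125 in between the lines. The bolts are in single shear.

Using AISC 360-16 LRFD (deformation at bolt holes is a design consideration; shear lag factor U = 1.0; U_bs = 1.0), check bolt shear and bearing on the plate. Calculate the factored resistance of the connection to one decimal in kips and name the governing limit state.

119.1 kips (bearing governs)

Bolt shear: A_b = π(0.75)²/4 = 0.44179 in². φR_n = 0.75 × 84 × 0.44179 × 6 × 1 = 167.0 kips.
Bearing (0.25 in plate, F_u = 70 ksi): end bolts L_c = 1.1875 − 0.8125/2 = 0.78125, R_n = min(1.2×0.78125×0.25×70, 2.4×0.75×0.25×70) = 16.406 kips/bolt; interior L_c = 2.875 − 0.8125 = 2.0625, R_n = 31.5 kips/bolt. φR_n = 0.75 × (2×16.406 + 4×31.5) = 119.1 kips.
Governing: min(167.0, 119.1) = 119.1 kips → bearing.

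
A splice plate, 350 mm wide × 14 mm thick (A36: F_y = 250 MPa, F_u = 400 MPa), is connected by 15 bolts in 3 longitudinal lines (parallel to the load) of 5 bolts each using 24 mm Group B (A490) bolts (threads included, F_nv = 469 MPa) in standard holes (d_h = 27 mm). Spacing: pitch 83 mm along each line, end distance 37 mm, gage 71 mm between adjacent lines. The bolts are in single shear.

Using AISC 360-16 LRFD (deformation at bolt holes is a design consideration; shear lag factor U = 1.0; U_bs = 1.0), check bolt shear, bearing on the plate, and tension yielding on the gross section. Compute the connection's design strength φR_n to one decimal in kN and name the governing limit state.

1102.5 kN (gross-section yield governs)

Bolt shear: A_b = π(24)²/4 = 452.39 mm². φR_n = 0.75 × 469 × 452.39 × 15 × 1 = 2386.9 kN.
Bearing (14 mm plate, F_u = 400 MPa): end bolts L_c = 37 − 27/2 = 23.5, R_n = min(1.2×23.5×14×400, 2.4×24×14×400) = 157.92 kN/bolt; interior L_c = 83 − 27 = 56, R_n = 322.56 kN/bolt. φR_n = 0.75 × (3×157.92 + 12×322.56) = 3258.4 kN.
Tension yield (gross): A_g = 350×14 = 4900 mm². φR_n = 0.90 × 250 × 4900 = 1102.5 kN.
Governing: min(2386.9, 3258.4, 1102.5) = 1102.5 kN → gross-section yield.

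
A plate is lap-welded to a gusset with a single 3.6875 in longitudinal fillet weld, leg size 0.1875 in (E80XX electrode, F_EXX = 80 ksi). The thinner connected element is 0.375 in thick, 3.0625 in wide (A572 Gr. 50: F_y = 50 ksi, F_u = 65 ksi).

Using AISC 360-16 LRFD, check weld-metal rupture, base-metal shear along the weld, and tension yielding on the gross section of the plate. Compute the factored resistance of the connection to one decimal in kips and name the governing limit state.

Weld metal: throat = 0.707×0.1875 = 0.13256 in, L = 3.6875 in. φR_n = 0.75 × 0.6 × 80 × 0.13256 × 3.6875 = 17.6 kips.
Base metal shear (0.375 in plate): yield φR_n = 1.0×0.6×50×0.375×3.6875 = 41.5 kips; rupture φR_n = 0.75×0.6×65×0.375×3.6875 = 40.4 kips; take 40.4 kips (rupture).
Tension yield (gross): A_g = 3.0625×0.375 = 1.1484 in². φR_n = 0.90 × 50 × 1.1484 = 51.7 kips.
Governing: min(17.6, 40.4, 51.7) = 17.6 kips → weld metal.

17.6 kips (weld metal governs)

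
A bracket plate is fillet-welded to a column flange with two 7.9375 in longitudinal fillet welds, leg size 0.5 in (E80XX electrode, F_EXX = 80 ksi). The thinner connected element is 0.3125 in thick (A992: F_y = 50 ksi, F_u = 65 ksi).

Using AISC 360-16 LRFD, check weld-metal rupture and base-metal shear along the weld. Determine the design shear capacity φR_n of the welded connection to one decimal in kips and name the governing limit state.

145.1 kips (base-metal shear governs)

Weld metal: throat = 0.707×0.5 = 0.3535 in, L = 2×7.9375 = 15.875 in. φR_n = 0.75 × 0.6 × 80 × 0.3535 × 15.875 = 202.0 kips.
Base metal shear (0.3125 in plate): yield φR_n = 1.0×0.6×50×0.3125×15.875 = 148.8 kips; rupture φR_n = 0.75×0.6×65×0.3125×15.875 = 145.1 kips; take 145.1 kips (rupture).
Governing: min(202.0, 145.1) = 145.1 kips → base-metal shear.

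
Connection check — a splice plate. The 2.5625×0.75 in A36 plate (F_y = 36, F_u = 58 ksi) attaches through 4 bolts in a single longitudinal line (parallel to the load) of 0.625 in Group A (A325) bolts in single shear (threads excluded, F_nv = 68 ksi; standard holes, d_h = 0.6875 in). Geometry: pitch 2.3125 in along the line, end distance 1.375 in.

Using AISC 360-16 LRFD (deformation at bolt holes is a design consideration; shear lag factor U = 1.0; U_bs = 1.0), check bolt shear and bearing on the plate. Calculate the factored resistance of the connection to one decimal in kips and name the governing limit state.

Bolt shear: A_b = π(0.625)²/4 = 0.3068 in². φR_n = 0.75 × 68 × 0.3068 × 4 × 1 = 62.6 kips.
Bearing (0.75 in plate, F_u = 58 ksi): end bolts L_c = 1.375 − 0.6875/2 = 1.03125, R_n = min(1.2×1.03125×0.75×58, 2.4×0.625×0.75×58) = 53.831 kips/bolt; interior L_c = 2.3125 − 0.6875 = 1.625, R_n = 65.25 kips/bolt. φR_n = 0.75 × (1×53.831 + 3×65.25) = 187.2 kips.
Governing: min(62.6, 187.2) = 62.6 kips → bolt shear.

62.6 kips (bolt shear governs)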